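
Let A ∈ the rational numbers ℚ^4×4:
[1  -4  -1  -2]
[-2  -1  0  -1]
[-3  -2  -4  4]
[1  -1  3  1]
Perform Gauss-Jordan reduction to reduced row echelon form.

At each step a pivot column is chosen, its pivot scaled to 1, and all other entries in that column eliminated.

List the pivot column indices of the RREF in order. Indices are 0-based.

pivot columns: 0, 1, 2, 3

[1] R0 /= 1  ⇒  (1, -4, -1, -2)
     R1 -= -2·R0  ⇒  (0, -9, -2, -5)
     R2 -= -3·R0  ⇒  (0, -14, -7, -2)
     R3 -= 1·R0  ⇒  (0, 3, 4, 3)
[2] R1 /= -9  ⇒  (0, 1, 2/9, 5/9)
     R0 -= -4·R1  ⇒  (1, 0, -1/9, 2/9)
     R2 -= -14·R1  ⇒  (0, 0, -35/9, 52/9)
     R3 -= 3·R1  ⇒  (0, 0, 10/3, 4/3)
[3] R2 /= -35/9  ⇒  (0, 0, 1, -52/35)
     R0 -= -1/9·R2  ⇒  (1, 0, 0, 2/35)
     R1 -= 2/9·R2  ⇒  (0, 1, 0, 31/35)
     R3 -= 10/3·R2  ⇒  (0, 0, 0, 44/7)
[4] R3 /= 44/7  ⇒  (0, 0, 0, 1)
     R0 -= 2/35·R3  ⇒  (1, 0, 0, 0)
     R1 -= 31/35·R3  ⇒  (0, 1, 0, 0)
     R2 -= -52/35·R3  ⇒  (0, 0, 1, 0)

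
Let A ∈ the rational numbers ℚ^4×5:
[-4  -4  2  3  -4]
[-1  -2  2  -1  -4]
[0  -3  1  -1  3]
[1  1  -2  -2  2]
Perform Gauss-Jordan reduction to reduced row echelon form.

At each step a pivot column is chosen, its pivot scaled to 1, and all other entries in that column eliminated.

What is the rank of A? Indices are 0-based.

step 1: normalize row 0 (÷-4) = (1, 1, -1/2, -3/4, 1)
  row 1: subtract -1×row0 = (0, -1, 3/2, -7/4, -3)
  row 3: subtract 1×row0 = (0, 0, -3/2, -5/4, 1)
step 2: normalize row 1 (÷-1) = (0, 1, -3/2, 7/4, 3)
  row 0: subtract 1×row1 = (1, 0, 1, -5/2, -2)
  row 2: subtract -3×row1 = (0, 0, -7/2, 17/4, 12)
step 3: normalize row 2 (÷-7/2) = (0, 0, 1, -17/14, -24/7)
  row 0: subtract 1×row2 = (1, 0, 0, -9/7, 10/7)
  row 1: subtract -3/2×row2 = (0, 1, 0, -1/14, -15/7)
  row 3: subtract -3/2×row2 = (0, 0, 0, -43/14, -29/7)
step 4: normalize row 3 (÷-43/14) = (0, 0, 0, 1, 58/43)
  row 0: subtract -9/7×row3 = (1, 0, 0, 0, 136/43)
  row 1: subtract -1/14×row3 = (0, 1, 0, 0, -88/43)
  row 2: subtract -17/14×row3 = (0, 0, 1, 0, -77/43)

rank = 4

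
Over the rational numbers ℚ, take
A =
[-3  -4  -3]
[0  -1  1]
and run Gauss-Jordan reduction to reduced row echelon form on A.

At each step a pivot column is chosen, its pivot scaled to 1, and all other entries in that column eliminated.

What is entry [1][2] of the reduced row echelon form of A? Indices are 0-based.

M[1][2] = -1

step 1: normalize row 0 (÷-3) = (1, 4/3, 1)
step 2: normalize row 1 (÷-1) = (0, 1, -1)
  row 0: subtract 4/3×row1 = (1, 0, 7/3)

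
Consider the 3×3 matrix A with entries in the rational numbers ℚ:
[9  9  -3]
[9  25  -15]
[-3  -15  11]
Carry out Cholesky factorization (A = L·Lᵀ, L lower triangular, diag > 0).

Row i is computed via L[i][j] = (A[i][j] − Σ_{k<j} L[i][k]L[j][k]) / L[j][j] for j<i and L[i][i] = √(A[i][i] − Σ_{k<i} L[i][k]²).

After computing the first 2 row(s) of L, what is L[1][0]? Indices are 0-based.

Step 1: L[0][0] = √(9) = 3.
  L[1][0] = (9) / L[0][0] = 3.
Step 2: L[1][1] = √(16) = 4.

L[1][0] = 3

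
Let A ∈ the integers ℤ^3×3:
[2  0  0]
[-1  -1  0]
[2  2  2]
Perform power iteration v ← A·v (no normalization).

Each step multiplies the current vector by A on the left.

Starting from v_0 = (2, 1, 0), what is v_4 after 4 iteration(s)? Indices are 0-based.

v_4 = (32, -9, 102)

v_0 = (2, 1, 0).
v_1 = A·v_0 = (4, -3, 6).
v_2 = A·v_1 = (8, -1, 14).
v_3 = A·v_2 = (16, -7, 42).
v_4 = A·v_3 = (32, -9, 102).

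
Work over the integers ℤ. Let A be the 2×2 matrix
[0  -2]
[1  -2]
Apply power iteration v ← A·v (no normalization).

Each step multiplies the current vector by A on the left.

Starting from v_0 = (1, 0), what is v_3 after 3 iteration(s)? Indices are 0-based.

v_0 = (1, 0).
v_1 = A·v_0 = (0, 1).
v_2 = A·v_1 = (-2, -2).
v_3 = A·v_2 = (4, 2).

v_3 = (4, 2)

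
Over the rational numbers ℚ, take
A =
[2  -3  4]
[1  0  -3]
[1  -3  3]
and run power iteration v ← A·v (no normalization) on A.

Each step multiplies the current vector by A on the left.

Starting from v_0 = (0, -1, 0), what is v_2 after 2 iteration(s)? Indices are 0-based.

v_2 = (18, -6, 12)

v_0 = (0, -1, 0).
v_1 = A·v_0 = (3, 0, 3).
v_2 = A·v_1 = (18, -6, 12).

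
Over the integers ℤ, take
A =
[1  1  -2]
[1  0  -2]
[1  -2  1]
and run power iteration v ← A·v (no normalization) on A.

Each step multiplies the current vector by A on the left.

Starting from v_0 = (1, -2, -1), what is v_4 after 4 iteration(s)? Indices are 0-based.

v_0 = (1, -2, -1).
v_1 = A·v_0 = (1, 3, 4).
v_2 = A·v_1 = (-4, -7, -1).
v_3 = A·v_2 = (-9, -2, 9).
v_4 = A·v_3 = (-29, -27, 4).

v_4 = (-29, -27, 4)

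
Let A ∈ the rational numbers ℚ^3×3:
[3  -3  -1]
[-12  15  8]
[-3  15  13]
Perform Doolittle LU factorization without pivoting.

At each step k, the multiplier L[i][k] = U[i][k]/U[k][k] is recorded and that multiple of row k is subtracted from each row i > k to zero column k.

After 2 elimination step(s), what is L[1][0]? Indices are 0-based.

k=0: U[0][0]=3
  eliminate (1,0): mult=-4, new row 1: (0, 3, 4); set L[1][0]=-4
  eliminate (2,0): mult=-1, new row 2: (0, 12, 12); set L[2][0]=-1
k=1: U[1][1]=3
  eliminate (2,1): mult=4, new row 2: (0, 0, -4); set L[2][1]=4

L[1][0] = -4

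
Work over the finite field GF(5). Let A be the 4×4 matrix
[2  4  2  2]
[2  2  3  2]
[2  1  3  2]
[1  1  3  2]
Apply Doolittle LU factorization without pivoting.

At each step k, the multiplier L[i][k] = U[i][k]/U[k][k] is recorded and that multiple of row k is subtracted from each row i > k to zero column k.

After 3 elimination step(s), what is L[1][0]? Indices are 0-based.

L[1][0] = 1

[col 0] pivot 2
  R1 -= 1*R0 → (0, 3, 1, 0)  (L[1][0] := 1)
  R2 -= 1*R0 → (0, 2, 1, 0)  (L[2][0] := 1)
  R3 -= 3*R0 → (0, 4, 2, 1)  (L[3][0] := 3)
[col 1] pivot 3
  R2 -= 4*R1 → (0, 0, 2, 0)  (L[2][1] := 4)
  R3 -= 3*R1 → (0, 0, 4, 1)  (L[3][1] := 3)
[col 2] pivot 2
  R3 -= 2*R2 → (0, 0, 0, 1)  (L[3][2] := 2)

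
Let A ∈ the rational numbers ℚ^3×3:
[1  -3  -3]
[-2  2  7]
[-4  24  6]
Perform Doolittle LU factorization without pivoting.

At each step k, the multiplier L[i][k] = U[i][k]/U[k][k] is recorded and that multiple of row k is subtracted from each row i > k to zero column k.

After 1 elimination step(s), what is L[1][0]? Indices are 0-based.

L[1][0] = -2

Step 1: pivot at (0,0) is 1.
  row1 ← row1 − (-2)·row0  ⇒  L[1][0]=-2, U row1=(0, -4, 1)
  row2 ← row2 − (-4)·row0  ⇒  L[2][0]=-4, U row2=(0, 12, -6)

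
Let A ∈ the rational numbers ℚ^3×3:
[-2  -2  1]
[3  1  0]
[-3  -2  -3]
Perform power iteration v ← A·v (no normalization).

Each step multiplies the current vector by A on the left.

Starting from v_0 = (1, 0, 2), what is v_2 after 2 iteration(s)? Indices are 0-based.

v_0 = (1, 0, 2).
v_1 = A·v_0 = (0, 3, -9).
v_2 = A·v_1 = (-15, 3, 21).

v_2 = (-15, 3, 21)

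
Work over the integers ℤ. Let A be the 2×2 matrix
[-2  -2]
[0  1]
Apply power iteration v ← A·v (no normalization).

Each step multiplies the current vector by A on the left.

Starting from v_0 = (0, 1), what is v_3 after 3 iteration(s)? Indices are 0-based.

v_3 = (-6, 1)

v_0 = (0, 1).
v_1 = A·v_0 = (-2, 1).
v_2 = A·v_1 = (2, 1).
v_3 = A·v_2 = (-6, 1).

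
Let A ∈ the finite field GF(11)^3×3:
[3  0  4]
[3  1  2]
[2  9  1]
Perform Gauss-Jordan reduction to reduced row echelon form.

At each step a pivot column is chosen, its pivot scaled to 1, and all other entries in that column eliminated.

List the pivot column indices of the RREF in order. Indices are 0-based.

pivot columns: 0, 1, 2

pivot(0,0)=3: scale R0 → (1, 0, 5)
  clear (1,0): R1 −= (3)R0 → (0, 1, 9)
  clear (2,0): R2 −= (2)R0 → (0, 9, 2)
pivot(1,1)=1: scale R1 → (0, 1, 9)
  clear (2,1): R2 −= (9)R1 → (0, 0, 9)
pivot(2,2)=9: scale R2 → (0, 0, 1)
  clear (0,2): R0 −= (5)R2 → (1, 0, 0)
  clear (1,2): R1 −= (9)R2 → (0, 1, 0)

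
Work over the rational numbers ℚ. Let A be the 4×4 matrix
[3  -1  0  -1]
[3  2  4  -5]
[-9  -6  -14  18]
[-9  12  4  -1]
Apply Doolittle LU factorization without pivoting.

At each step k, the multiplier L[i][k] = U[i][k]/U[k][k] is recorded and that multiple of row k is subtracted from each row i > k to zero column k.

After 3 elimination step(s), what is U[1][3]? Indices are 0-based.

k=0: U[0][0]=3
  eliminate (1,0): mult=1, new row 1: (0, 3, 4, -4); set L[1][0]=1
  eliminate (2,0): mult=-3, new row 2: (0, -9, -14, 15); set L[2][0]=-3
  eliminate (3,0): mult=-3, new row 3: (0, 9, 4, -4); set L[3][0]=-3
k=1: U[1][1]=3
  eliminate (2,1): mult=-3, new row 2: (0, 0, -2, 3); set L[2][1]=-3
  eliminate (3,1): mult=3, new row 3: (0, 0, -8, 8); set L[3][1]=3
k=2: U[2][2]=-2
  eliminate (3,2): mult=4, new row 3: (0, 0, 0, -4); set L[3][2]=4

U[1][3] = -4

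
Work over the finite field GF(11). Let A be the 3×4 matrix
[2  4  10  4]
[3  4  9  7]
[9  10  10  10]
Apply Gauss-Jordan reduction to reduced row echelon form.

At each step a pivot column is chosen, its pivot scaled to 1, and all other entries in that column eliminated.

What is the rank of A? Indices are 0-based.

pivot(0,0)=2: scale R0 → (1, 2, 5, 2)
  clear (1,0): R1 −= (3)R0 → (0, 9, 5, 1)
  clear (2,0): R2 −= (9)R0 → (0, 3, 9, 3)
pivot(1,1)=9: scale R1 → (0, 1, 3, 5)
  clear (0,1): R0 −= (2)R1 → (1, 0, 10, 3)
  clear (2,1): R2 −= (3)R1 → (0, 0, 0, 10)
col 2: no nonzero at/below row 2; advance.
pivot(2,3)=10: scale R2 → (0, 0, 0, 1)
  clear (0,3): R0 −= (3)R2 → (1, 0, 10, 0)
  clear (1,3): R1 −= (5)R2 → (0, 1, 3, 0)

rank = 3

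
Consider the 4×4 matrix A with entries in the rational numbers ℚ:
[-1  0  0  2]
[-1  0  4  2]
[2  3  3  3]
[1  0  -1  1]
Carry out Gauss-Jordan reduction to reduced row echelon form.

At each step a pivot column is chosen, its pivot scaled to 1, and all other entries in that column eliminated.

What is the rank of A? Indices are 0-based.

[1] R0 /= -1  ⇒  (1, 0, 0, -2)
     R1 -= -1·R0  ⇒  (0, 0, 4, 0)
     R2 -= 2·R0  ⇒  (0, 3, 3, 7)
     R3 -= 1·R0  ⇒  (0, 0, -1, 3)
[2] R1 <-> R2
[2] R1 /= 3  ⇒  (0, 1, 1, 7/3)
[3] R2 /= 4  ⇒  (0, 0, 1, 0)
     R1 -= 1·R2  ⇒  (0, 1, 0, 7/3)
     R3 -= -1·R2  ⇒  (0, 0, 0, 3)
[4] R3 /= 3  ⇒  (0, 0, 0, 1)
     R0 -= -2·R3  ⇒  (1, 0, 0, 0)
     R1 -= 7/3·R3  ⇒  (0, 1, 0, 0)

rank = 4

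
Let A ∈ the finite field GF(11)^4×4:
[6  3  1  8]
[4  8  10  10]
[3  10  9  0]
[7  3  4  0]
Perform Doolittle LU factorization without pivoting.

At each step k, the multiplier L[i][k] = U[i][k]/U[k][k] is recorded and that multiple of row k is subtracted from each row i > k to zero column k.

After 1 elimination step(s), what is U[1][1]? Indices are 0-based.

[col 0] pivot 6
  R1 -= 8*R0 → (0, 6, 2, 1)  (L[1][0] := 8)
  R2 -= 6*R0 → (0, 3, 3, 7)  (L[2][0] := 6)
  R3 -= 3*R0 → (0, 5, 1, 9)  (L[3][0] := 3)

U[1][1] = 6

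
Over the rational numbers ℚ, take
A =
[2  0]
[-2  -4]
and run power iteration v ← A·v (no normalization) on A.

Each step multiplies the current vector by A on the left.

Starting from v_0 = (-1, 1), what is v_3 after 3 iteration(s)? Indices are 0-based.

v_3 = (-8, -40)

v_0 = (-1, 1).
v_1 = A·v_0 = (-2, -2).
v_2 = A·v_1 = (-4, 12).
v_3 = A·v_2 = (-8, -40).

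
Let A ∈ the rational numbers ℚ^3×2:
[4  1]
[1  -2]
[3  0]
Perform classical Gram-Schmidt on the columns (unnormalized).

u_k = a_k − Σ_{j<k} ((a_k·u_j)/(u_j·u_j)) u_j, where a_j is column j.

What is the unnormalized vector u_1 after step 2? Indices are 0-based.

Step 1: u_0 = a_0 = (4, 1, 3).
Step 2: u_1 = a_1 − (1/13)·u_0 = (9/13, -27/13, -3/13).

u_1 = (9/13, -27/13, -3/13)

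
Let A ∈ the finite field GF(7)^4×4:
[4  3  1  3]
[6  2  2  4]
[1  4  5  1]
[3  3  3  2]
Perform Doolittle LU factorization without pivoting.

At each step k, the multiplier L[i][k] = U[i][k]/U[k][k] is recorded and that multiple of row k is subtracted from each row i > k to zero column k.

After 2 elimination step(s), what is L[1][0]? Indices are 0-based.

Step 1: pivot at (0,0) is 4.
  row1 ← row1 − (5)·row0  ⇒  L[1][0]=5, U row1=(0, 1, 4, 3)
  row2 ← row2 − (2)·row0  ⇒  L[2][0]=2, U row2=(0, 5, 3, 2)
  row3 ← row3 − (6)·row0  ⇒  L[3][0]=6, U row3=(0, 6, 4, 5)
Step 2: pivot at (1,1) is 1.
  row2 ← row2 − (5)·row1  ⇒  L[2][1]=5, U row2=(0, 0, 4, 1)
  row3 ← row3 − (6)·row1  ⇒  L[3][1]=6, U row3=(0, 0, 1, 1)

L[1][0] = 5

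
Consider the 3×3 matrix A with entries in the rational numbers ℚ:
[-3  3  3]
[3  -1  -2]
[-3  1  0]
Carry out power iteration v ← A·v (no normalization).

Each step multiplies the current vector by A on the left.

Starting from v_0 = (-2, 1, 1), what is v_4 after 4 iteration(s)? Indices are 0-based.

v_4 = (18, 5, -319)

v_0 = (-2, 1, 1).
v_1 = A·v_0 = (12, -9, 7).
v_2 = A·v_1 = (-42, 31, -45).
v_3 = A·v_2 = (84, -67, 157).
v_4 = A·v_3 = (18, 5, -319).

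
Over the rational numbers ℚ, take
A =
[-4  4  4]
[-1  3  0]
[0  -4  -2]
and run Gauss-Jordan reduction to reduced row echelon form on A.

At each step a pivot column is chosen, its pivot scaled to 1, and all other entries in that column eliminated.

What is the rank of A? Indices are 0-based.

pivot(0,0)=-4: scale R0 → (1, -1, -1)
  clear (1,0): R1 −= (-1)R0 → (0, 2, -1)
pivot(1,1)=2: scale R1 → (0, 1, -1/2)
  clear (0,1): R0 −= (-1)R1 → (1, 0, -3/2)
  clear (2,1): R2 −= (-4)R1 → (0, 0, -4)
pivot(2,2)=-4: scale R2 → (0, 0, 1)
  clear (0,2): R0 −= (-3/2)R2 → (1, 0, 0)
  clear (1,2): R1 −= (-1/2)R2 → (0, 1, 0)

rank = 3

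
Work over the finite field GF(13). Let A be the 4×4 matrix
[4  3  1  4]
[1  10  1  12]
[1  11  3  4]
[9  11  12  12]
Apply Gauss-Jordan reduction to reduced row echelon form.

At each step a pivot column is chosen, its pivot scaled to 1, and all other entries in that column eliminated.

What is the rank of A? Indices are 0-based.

step 1: normalize row 0 (÷4) = (1, 4, 10, 1)
  row 1: subtract 1×row0 = (0, 6, 4, 11)
  row 2: subtract 1×row0 = (0, 7, 6, 3)
  row 3: subtract 9×row0 = (0, 1, 0, 3)
step 2: normalize row 1 (÷6) = (0, 1, 5, 4)
  row 0: subtract 4×row1 = (1, 0, 3, 11)
  row 2: subtract 7×row1 = (0, 0, 10, 1)
  row 3: subtract 1×row1 = (0, 0, 8, 12)
step 3: normalize row 2 (÷10) = (0, 0, 1, 4)
  row 0: subtract 3×row2 = (1, 0, 0, 12)
  row 1: subtract 5×row2 = (0, 1, 0, 10)
  row 3: subtract 8×row2 = (0, 0, 0, 6)
step 4: normalize row 3 (÷6) = (0, 0, 0, 1)
  row 0: subtract 12×row3 = (1, 0, 0, 0)
  row 1: subtract 10×row3 = (0, 1, 0, 0)
  row 2: subtract 4×row3 = (0, 0, 1, 0)

rank = 4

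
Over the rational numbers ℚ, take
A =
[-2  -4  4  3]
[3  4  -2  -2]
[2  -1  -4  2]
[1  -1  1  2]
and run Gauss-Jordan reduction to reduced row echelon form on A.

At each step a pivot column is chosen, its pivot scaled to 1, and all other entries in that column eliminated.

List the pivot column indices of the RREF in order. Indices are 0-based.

pivot columns: 0, 1, 2, 3

step 1: normalize row 0 (÷-2) = (1, 2, -2, -3/2)
  row 1: subtract 3×row0 = (0, -2, 4, 5/2)
  row 2: subtract 2×row0 = (0, -5, 0, 5)
  row 3: subtract 1×row0 = (0, -3, 3, 7/2)
step 2: normalize row 1 (÷-2) = (0, 1, -2, -5/4)
  row 0: subtract 2×row1 = (1, 0, 2, 1)
  row 2: subtract -5×row1 = (0, 0, -10, -5/4)
  row 3: subtract -3×row1 = (0, 0, -3, -1/4)
step 3: normalize row 2 (÷-10) = (0, 0, 1, 1/8)
  row 0: subtract 2×row2 = (1, 0, 0, 3/4)
  row 1: subtract -2×row2 = (0, 1, 0, -1)
  row 3: subtract -3×row2 = (0, 0, 0, 1/8)
step 4: normalize row 3 (÷1/8) = (0, 0, 0, 1)
  row 0: subtract 3/4×row3 = (1, 0, 0, 0)
  row 1: subtract -1×row3 = (0, 1, 0, 0)
  row 2: subtract 1/8×row3 = (0, 0, 1, 0)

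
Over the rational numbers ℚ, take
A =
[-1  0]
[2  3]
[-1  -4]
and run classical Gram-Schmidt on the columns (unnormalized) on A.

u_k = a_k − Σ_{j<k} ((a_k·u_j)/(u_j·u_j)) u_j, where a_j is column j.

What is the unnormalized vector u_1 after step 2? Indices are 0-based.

u_1 = (5/3, -1/3, -7/3)

Step 1: u_0 = a_0 = (-1, 2, -1).
Step 2: u_1 = a_1 − (5/3)·u_0 = (5/3, -1/3, -7/3).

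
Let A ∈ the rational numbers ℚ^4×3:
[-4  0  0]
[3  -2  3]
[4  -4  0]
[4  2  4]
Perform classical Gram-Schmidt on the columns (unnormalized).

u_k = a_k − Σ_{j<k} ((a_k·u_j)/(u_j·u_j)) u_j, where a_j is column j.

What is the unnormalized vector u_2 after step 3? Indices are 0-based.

u_2 = (628/293, 640/293, -164/293, 312/293)

Step 1: u_0 = a_0 = (-4, 3, 4, 4).
Step 2: u_1 = a_1 − (-14/57)·u_0 = (-56/57, -24/19, -172/57, 170/57).
Step 3: u_2 = a_2 − (25/57)·u_0 − (116/293)·u_1 = (628/293, 640/293, -164/293, 312/293).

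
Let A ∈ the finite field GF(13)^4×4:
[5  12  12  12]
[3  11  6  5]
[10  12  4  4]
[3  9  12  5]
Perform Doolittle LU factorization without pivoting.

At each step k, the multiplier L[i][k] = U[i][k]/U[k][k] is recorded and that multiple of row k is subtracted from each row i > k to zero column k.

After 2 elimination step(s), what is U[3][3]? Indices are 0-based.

[col 0] pivot 5
  R1 -= 11*R0 → (0, 9, 4, 3)  (L[1][0] := 11)
  R2 -= 2*R0 → (0, 1, 6, 6)  (L[2][0] := 2)
  R3 -= 11*R0 → (0, 7, 10, 3)  (L[3][0] := 11)
[col 1] pivot 9
  R2 -= 3*R1 → (0, 0, 7, 10)  (L[2][1] := 3)
  R3 -= 8*R1 → (0, 0, 4, 5)  (L[3][1] := 8)

U[3][3] = 5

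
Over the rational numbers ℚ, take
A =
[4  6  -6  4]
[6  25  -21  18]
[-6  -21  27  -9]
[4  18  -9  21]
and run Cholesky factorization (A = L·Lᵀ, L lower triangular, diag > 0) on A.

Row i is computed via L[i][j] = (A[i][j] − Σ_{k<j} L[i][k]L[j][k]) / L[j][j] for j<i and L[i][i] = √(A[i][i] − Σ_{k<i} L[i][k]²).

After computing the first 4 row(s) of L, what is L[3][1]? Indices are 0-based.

Step 1: L[0][0] = √(4) = 2.
  L[1][0] = (6) / L[0][0] = 3.
Step 2: L[1][1] = √(16) = 4.
  L[2][0] = (-6) / L[0][0] = -3.
  L[2][1] = (-12) / L[1][1] = -3.
Step 3: L[2][2] = √(9) = 3.
  L[3][0] = (4) / L[0][0] = 2.
  L[3][1] = (12) / L[1][1] = 3.
  L[3][2] = (6) / L[2][2] = 2.
Step 4: L[3][3] = √(4) = 2.

L[3][1] = 3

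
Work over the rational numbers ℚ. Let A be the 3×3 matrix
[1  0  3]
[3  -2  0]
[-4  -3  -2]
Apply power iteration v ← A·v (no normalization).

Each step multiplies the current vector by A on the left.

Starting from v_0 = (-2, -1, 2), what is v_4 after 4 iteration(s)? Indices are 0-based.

v_4 = (-401, -157, 259)

v_0 = (-2, -1, 2).
v_1 = A·v_0 = (4, -4, 7).
v_2 = A·v_1 = (25, 20, -18).
v_3 = A·v_2 = (-29, 35, -124).
v_4 = A·v_3 = (-401, -157, 259).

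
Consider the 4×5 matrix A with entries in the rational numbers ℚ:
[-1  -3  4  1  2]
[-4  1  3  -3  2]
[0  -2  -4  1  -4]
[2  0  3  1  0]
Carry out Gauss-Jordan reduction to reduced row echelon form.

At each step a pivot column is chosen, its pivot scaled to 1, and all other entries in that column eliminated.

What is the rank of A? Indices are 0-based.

step 1: normalize row 0 (÷-1) = (1, 3, -4, -1, -2)
  row 1: subtract -4×row0 = (0, 13, -13, -7, -6)
  row 3: subtract 2×row0 = (0, -6, 11, 3, 4)
step 2: normalize row 1 (÷13) = (0, 1, -1, -7/13, -6/13)
  row 0: subtract 3×row1 = (1, 0, -1, 8/13, -8/13)
  row 2: subtract -2×row1 = (0, 0, -6, -1/13, -64/13)
  row 3: subtract -6×row1 = (0, 0, 5, -3/13, 16/13)
step 3: normalize row 2 (÷-6) = (0, 0, 1, 1/78, 32/39)
  row 0: subtract -1×row2 = (1, 0, 0, 49/78, 8/39)
  row 1: subtract -1×row2 = (0, 1, 0, -41/78, 14/39)
  row 3: subtract 5×row2 = (0, 0, 0, -23/78, -112/39)
step 4: normalize row 3 (÷-23/78) = (0, 0, 0, 1, 224/23)
  row 0: subtract 49/78×row3 = (1, 0, 0, 0, -136/23)
  row 1: subtract -41/78×row3 = (0, 1, 0, 0, 126/23)
  row 2: subtract 1/78×row3 = (0, 0, 1, 0, 16/23)

rank = 4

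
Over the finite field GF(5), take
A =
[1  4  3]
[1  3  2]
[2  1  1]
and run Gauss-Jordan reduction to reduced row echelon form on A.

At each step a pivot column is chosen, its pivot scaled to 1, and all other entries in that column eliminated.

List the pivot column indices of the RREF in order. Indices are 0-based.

pivot columns: 0, 1, 2

[1] R0 /= 1  ⇒  (1, 4, 3)
     R1 -= 1·R0  ⇒  (0, 4, 4)
     R2 -= 2·R0  ⇒  (0, 3, 0)
[2] R1 /= 4  ⇒  (0, 1, 1)
     R0 -= 4·R1  ⇒  (1, 0, 4)
     R2 -= 3·R1  ⇒  (0, 0, 2)
[3] R2 /= 2  ⇒  (0, 0, 1)
     R0 -= 4·R2  ⇒  (1, 0, 0)
     R1 -= 1·R2  ⇒  (0, 1, 0)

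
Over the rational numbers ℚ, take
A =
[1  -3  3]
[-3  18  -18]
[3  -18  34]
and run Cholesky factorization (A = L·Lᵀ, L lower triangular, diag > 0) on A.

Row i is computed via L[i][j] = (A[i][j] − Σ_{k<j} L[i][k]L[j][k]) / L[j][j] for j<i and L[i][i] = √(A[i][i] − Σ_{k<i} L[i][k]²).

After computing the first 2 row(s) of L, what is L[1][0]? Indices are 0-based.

L[1][0] = -3

Step 1: L[0][0] = √(1) = 1.
  L[1][0] = (-3) / L[0][0] = -3.
Step 2: L[1][1] = √(9) = 3.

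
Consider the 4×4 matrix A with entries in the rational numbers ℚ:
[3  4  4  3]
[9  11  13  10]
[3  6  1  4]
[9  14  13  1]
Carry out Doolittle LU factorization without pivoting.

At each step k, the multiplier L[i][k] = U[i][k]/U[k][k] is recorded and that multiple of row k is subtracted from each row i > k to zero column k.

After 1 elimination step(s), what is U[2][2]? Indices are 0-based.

U[2][2] = -3

Step 1: pivot at (0,0) is 3.
  row1 ← row1 − (3)·row0  ⇒  L[1][0]=3, U row1=(0, -1, 1, 1)
  row2 ← row2 − (1)·row0  ⇒  L[2][0]=1, U row2=(0, 2, -3, 1)
  row3 ← row3 − (3)·row0  ⇒  L[3][0]=3, U row3=(0, 2, 1, -8)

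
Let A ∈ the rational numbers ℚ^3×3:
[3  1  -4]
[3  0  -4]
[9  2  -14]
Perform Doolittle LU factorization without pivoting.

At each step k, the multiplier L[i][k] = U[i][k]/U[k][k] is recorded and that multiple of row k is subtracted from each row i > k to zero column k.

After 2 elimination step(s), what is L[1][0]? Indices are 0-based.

L[1][0] = 1

Step 1: pivot at (0,0) is 3.
  row1 ← row1 − (1)·row0  ⇒  L[1][0]=1, U row1=(0, -1, 0)
  row2 ← row2 − (3)·row0  ⇒  L[2][0]=3, U row2=(0, -1, -2)
Step 2: pivot at (1,1) is -1.
  row2 ← row2 − (1)·row1  ⇒  L[2][1]=1, U row2=(0, 0, -2)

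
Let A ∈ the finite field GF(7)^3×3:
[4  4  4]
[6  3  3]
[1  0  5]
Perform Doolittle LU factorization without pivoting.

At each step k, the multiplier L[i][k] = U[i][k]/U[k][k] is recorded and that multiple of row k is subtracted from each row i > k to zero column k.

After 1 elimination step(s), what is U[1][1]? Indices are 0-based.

Step 1: pivot at (0,0) is 4.
  row1 ← row1 − (5)·row0  ⇒  L[1][0]=5, U row1=(0, 4, 4)
  row2 ← row2 − (2)·row0  ⇒  L[2][0]=2, U row2=(0, 6, 4)

U[1][1] = 4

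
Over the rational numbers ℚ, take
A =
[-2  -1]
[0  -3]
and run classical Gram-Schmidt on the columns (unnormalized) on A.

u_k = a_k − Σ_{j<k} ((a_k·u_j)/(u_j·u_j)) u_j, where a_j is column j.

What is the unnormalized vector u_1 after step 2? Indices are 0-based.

u_1 = (0, -3)

Step 1: u_0 = a_0 = (-2, 0).
Step 2: u_1 = a_1 − (1/2)·u_0 = (0, -3).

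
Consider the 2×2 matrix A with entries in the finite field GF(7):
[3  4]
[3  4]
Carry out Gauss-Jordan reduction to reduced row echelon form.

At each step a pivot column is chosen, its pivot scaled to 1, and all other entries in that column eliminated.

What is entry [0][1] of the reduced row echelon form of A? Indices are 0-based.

step 1: normalize row 0 (÷3) = (1, 6)
  row 1: subtract 3×row0 = (0, 0)
skip col 1 (zero from row 1)

M[0][1] = 6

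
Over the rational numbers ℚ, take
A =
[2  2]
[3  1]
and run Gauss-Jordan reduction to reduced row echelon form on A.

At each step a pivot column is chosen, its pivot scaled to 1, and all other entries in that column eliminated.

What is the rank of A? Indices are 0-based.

rank = 2

[1] R0 /= 2  ⇒  (1, 1)
     R1 -= 3·R0  ⇒  (0, -2)
[2] R1 /= -2  ⇒  (0, 1)
     R0 -= 1·R1  ⇒  (1, 0)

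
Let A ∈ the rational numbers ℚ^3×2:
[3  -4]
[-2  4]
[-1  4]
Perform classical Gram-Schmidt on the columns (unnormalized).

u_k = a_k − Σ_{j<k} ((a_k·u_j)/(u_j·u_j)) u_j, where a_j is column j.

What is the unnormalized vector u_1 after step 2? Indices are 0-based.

Step 1: u_0 = a_0 = (3, -2, -1).
Step 2: u_1 = a_1 − (-12/7)·u_0 = (8/7, 4/7, 16/7).

u_1 = (8/7, 4/7, 16/7)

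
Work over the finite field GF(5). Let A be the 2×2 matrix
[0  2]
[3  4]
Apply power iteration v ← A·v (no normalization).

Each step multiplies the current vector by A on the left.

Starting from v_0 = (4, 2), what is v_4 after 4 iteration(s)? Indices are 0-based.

v_0 = (4, 2).
v_1 = A·v_0 = (4, 0).
v_2 = A·v_1 = (0, 2).
v_3 = A·v_2 = (4, 3).
v_4 = A·v_3 = (1, 4).

v_4 = (1, 4)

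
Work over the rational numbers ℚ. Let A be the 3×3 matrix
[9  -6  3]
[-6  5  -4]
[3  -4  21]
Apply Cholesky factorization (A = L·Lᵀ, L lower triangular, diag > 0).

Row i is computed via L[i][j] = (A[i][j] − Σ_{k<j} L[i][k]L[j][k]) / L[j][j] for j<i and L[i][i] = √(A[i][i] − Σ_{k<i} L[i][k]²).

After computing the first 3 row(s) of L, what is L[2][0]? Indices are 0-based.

Step 1: L[0][0] = √(9) = 3.
  L[1][0] = (-6) / L[0][0] = -2.
Step 2: L[1][1] = √(1) = 1.
  L[2][0] = (3) / L[0][0] = 1.
  L[2][1] = (-2) / L[1][1] = -2.
Step 3: L[2][2] = √(16) = 4.

L[2][0] = 1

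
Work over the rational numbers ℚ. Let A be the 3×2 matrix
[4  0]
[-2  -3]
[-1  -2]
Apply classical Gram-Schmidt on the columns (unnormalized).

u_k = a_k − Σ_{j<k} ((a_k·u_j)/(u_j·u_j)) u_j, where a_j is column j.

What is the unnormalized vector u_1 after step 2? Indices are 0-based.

Step 1: u_0 = a_0 = (4, -2, -1).
Step 2: u_1 = a_1 − (8/21)·u_0 = (-32/21, -47/21, -34/21).

u_1 = (-32/21, -47/21, -34/21)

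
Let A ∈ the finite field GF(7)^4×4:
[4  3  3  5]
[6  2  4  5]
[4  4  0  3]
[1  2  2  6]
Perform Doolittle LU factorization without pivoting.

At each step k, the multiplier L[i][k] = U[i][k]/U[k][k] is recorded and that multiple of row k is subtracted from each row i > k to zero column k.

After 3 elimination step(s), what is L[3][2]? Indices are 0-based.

Step 1: pivot at (0,0) is 4.
  row1 ← row1 − (5)·row0  ⇒  L[1][0]=5, U row1=(0, 1, 3, 1)
  row2 ← row2 − (1)·row0  ⇒  L[2][0]=1, U row2=(0, 1, 4, 5)
  row3 ← row3 − (2)·row0  ⇒  L[3][0]=2, U row3=(0, 3, 3, 3)
Step 2: pivot at (1,1) is 1.
  row2 ← row2 − (1)·row1  ⇒  L[2][1]=1, U row2=(0, 0, 1, 4)
  row3 ← row3 − (3)·row1  ⇒  L[3][1]=3, U row3=(0, 0, 1, 0)
Step 3: pivot at (2,2) is 1.
  row3 ← row3 − (1)·row2  ⇒  L[3][2]=1, U row3=(0, 0, 0, 3)

L[3][2] = 1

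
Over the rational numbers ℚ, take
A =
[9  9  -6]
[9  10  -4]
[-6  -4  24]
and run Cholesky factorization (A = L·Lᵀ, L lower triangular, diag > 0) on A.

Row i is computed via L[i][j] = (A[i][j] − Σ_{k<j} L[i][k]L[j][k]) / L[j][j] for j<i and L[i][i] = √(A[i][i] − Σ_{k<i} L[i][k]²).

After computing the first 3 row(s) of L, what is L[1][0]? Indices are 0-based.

L[1][0] = 3

Step 1: L[0][0] = √(9) = 3.
  L[1][0] = (9) / L[0][0] = 3.
Step 2: L[1][1] = √(1) = 1.
  L[2][0] = (-6) / L[0][0] = -2.
  L[2][1] = (2) / L[1][1] = 2.
Step 3: L[2][2] = √(16) = 4.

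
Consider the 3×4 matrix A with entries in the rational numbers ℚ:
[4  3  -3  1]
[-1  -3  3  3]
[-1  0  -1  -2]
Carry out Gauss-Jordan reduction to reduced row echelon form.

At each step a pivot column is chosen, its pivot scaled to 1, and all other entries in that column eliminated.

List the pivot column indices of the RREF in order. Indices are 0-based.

[1] R0 /= 4  ⇒  (1, 3/4, -3/4, 1/4)
     R1 -= -1·R0  ⇒  (0, -9/4, 9/4, 13/4)
     R2 -= -1·R0  ⇒  (0, 3/4, -7/4, -7/4)
[2] R1 /= -9/4  ⇒  (0, 1, -1, -13/9)
     R0 -= 3/4·R1  ⇒  (1, 0, 0, 4/3)
     R2 -= 3/4·R1  ⇒  (0, 0, -1, -2/3)
[3] R2 /= -1  ⇒  (0, 0, 1, 2/3)
     R1 -= -1·R2  ⇒  (0, 1, 0, -7/9)

pivot columns: 0, 1, 2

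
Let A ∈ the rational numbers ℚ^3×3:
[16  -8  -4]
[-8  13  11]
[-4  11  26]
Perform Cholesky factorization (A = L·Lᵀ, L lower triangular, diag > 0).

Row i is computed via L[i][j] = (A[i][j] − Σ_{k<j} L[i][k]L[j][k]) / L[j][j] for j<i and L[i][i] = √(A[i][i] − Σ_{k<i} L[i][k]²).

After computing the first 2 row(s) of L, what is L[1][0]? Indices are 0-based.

Step 1: L[0][0] = √(16) = 4.
  L[1][0] = (-8) / L[0][0] = -2.
Step 2: L[1][1] = √(9) = 3.

L[1][0] = -2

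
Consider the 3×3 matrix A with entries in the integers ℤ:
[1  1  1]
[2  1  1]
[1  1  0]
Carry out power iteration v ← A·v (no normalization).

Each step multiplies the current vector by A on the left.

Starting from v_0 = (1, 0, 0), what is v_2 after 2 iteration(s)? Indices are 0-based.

v_2 = (4, 5, 3)

v_0 = (1, 0, 0).
v_1 = A·v_0 = (1, 2, 1).
v_2 = A·v_1 = (4, 5, 3).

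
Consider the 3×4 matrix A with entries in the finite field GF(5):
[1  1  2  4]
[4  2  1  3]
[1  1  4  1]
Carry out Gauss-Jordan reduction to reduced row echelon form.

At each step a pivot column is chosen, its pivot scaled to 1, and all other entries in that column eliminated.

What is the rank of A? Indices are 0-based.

pivot(0,0)=1: scale R0 → (1, 1, 2, 4)
  clear (1,0): R1 −= (4)R0 → (0, 3, 3, 2)
  clear (2,0): R2 −= (1)R0 → (0, 0, 2, 2)
pivot(1,1)=3: scale R1 → (0, 1, 1, 4)
  clear (0,1): R0 −= (1)R1 → (1, 0, 1, 0)
pivot(2,2)=2: scale R2 → (0, 0, 1, 1)
  clear (0,2): R0 −= (1)R2 → (1, 0, 0, 4)
  clear (1,2): R1 −= (1)R2 → (0, 1, 0, 3)

rank = 3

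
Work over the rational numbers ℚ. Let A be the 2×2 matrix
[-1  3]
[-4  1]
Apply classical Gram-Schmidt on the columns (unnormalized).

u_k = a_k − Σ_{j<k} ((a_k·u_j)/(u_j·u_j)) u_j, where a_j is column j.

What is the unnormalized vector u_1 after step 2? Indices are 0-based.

Step 1: u_0 = a_0 = (-1, -4).
Step 2: u_1 = a_1 − (-7/17)·u_0 = (44/17, -11/17).

u_1 = (44/17, -11/17)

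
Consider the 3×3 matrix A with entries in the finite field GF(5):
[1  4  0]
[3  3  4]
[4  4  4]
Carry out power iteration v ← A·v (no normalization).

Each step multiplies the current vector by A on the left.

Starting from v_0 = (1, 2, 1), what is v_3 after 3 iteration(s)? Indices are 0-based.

v_0 = (1, 2, 1).
v_1 = A·v_0 = (4, 3, 1).
v_2 = A·v_1 = (1, 0, 2).
v_3 = A·v_2 = (1, 1, 2).

v_3 = (1, 1, 2)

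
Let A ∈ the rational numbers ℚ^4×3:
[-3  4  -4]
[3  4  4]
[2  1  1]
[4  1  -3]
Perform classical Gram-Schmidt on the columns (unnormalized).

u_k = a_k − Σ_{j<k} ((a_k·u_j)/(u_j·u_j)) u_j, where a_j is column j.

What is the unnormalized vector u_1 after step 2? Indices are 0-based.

u_1 = (85/19, 67/19, 13/19, 7/19)

Step 1: u_0 = a_0 = (-3, 3, 2, 4).
Step 2: u_1 = a_1 − (3/19)·u_0 = (85/19, 67/19, 13/19, 7/19).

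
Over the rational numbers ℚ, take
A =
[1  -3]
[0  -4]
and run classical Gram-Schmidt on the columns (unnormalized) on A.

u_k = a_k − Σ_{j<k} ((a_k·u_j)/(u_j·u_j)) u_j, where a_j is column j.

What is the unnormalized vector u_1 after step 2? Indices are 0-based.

Step 1: u_0 = a_0 = (1, 0).
Step 2: u_1 = a_1 − (-3)·u_0 = (0, -4).

u_1 = (0, -4)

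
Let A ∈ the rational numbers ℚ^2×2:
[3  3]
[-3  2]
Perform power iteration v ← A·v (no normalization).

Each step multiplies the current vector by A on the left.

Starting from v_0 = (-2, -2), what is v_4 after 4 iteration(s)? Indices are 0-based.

v_0 = (-2, -2).
v_1 = A·v_0 = (-12, 2).
v_2 = A·v_1 = (-30, 40).
v_3 = A·v_2 = (30, 170).
v_4 = A·v_3 = (600, 250).

v_4 = (600, 250)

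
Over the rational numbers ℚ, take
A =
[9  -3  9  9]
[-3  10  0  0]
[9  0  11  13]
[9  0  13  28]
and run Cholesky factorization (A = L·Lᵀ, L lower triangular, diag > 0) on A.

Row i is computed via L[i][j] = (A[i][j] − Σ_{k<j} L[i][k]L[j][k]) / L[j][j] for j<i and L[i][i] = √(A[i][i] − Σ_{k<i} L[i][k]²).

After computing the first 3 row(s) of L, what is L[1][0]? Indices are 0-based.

Step 1: L[0][0] = √(9) = 3.
  L[1][0] = (-3) / L[0][0] = -1.
Step 2: L[1][1] = √(9) = 3.
  L[2][0] = (9) / L[0][0] = 3.
  L[2][1] = (3) / L[1][1] = 1.
Step 3: L[2][2] = √(1) = 1.

L[1][0] = -1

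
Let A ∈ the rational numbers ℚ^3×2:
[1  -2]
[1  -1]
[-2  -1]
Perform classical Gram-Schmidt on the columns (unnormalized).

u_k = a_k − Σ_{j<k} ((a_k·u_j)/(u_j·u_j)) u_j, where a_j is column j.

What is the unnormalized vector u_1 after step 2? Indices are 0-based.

Step 1: u_0 = a_0 = (1, 1, -2).
Step 2: u_1 = a_1 − (-1/6)·u_0 = (-11/6, -5/6, -4/3).

u_1 = (-11/6, -5/6, -4/3)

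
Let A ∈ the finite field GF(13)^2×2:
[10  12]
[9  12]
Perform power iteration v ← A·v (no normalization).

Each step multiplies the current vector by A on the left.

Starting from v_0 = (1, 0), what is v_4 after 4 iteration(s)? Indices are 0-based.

v_0 = (1, 0).
v_1 = A·v_0 = (10, 9).
v_2 = A·v_1 = (0, 3).
v_3 = A·v_2 = (10, 10).
v_4 = A·v_3 = (12, 2).

v_4 = (12, 2)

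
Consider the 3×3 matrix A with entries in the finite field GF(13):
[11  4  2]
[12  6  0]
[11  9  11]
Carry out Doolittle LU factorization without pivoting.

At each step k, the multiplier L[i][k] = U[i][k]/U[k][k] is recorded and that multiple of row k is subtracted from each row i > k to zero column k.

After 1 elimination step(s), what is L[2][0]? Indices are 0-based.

[col 0] pivot 11
  R1 -= 7*R0 → (0, 4, 12)  (L[1][0] := 7)
  R2 -= 1*R0 → (0, 5, 9)  (L[2][0] := 1)

L[2][0] = 1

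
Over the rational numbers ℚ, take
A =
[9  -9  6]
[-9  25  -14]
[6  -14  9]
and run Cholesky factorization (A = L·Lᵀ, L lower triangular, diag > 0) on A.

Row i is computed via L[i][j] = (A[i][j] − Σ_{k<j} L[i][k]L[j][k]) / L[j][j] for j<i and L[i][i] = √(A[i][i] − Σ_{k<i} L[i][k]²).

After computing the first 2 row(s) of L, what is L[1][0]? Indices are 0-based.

L[1][0] = -3

Step 1: L[0][0] = √(9) = 3.
  L[1][0] = (-9) / L[0][0] = -3.
Step 2: L[1][1] = √(16) = 4.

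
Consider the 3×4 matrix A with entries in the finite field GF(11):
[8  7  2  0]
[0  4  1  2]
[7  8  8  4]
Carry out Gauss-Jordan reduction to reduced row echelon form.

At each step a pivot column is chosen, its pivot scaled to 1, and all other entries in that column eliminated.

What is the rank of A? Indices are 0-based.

rank = 3

[1] R0 /= 8  ⇒  (1, 5, 3, 0)
     R2 -= 7·R0  ⇒  (0, 6, 9, 4)
[2] R1 /= 4  ⇒  (0, 1, 3, 6)
     R0 -= 5·R1  ⇒  (1, 0, 10, 3)
     R2 -= 6·R1  ⇒  (0, 0, 2, 1)
[3] R2 /= 2  ⇒  (0, 0, 1, 6)
     R0 -= 10·R2  ⇒  (1, 0, 0, 9)
     R1 -= 3·R2  ⇒  (0, 1, 0, 10)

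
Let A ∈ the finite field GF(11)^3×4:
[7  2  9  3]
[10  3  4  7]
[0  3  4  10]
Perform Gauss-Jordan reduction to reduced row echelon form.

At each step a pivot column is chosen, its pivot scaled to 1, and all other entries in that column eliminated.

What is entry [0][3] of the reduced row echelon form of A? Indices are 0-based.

M[0][3] = 3

[1] R0 /= 7  ⇒  (1, 5, 6, 2)
     R1 -= 10·R0  ⇒  (0, 8, 10, 9)
[2] R1 /= 8  ⇒  (0, 1, 4, 8)
     R0 -= 5·R1  ⇒  (1, 0, 8, 6)
     R2 -= 3·R1  ⇒  (0, 0, 3, 8)
[3] R2 /= 3  ⇒  (0, 0, 1, 10)
     R0 -= 8·R2  ⇒  (1, 0, 0, 3)
     R1 -= 4·R2  ⇒  (0, 1, 0, 1)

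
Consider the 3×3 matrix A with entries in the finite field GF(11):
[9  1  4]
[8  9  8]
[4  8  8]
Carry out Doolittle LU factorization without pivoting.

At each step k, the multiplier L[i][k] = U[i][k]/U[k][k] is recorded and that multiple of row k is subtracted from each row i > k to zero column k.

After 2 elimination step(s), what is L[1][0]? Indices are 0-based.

k=0: U[0][0]=9
  eliminate (1,0): mult=7, new row 1: (0, 2, 2); set L[1][0]=7
  eliminate (2,0): mult=9, new row 2: (0, 10, 5); set L[2][0]=9
k=1: U[1][1]=2
  eliminate (2,1): mult=5, new row 2: (0, 0, 6); set L[2][1]=5

L[1][0] = 7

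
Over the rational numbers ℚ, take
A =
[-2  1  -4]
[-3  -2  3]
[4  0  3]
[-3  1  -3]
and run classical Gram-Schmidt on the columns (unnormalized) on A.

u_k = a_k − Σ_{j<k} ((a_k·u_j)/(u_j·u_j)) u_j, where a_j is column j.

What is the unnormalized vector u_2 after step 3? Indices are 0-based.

Step 1: u_0 = a_0 = (-2, -3, 4, -3).
Step 2: u_1 = a_1 − (1/38)·u_0 = (20/19, -73/38, -2/19, 41/38).
Step 3: u_2 = a_2 − (10/19)·u_0 − (-514/227)·u_1 = (-128/227, 52/227, 149/227, 232/227).

u_2 = (-128/227, 52/227, 149/227, 232/227)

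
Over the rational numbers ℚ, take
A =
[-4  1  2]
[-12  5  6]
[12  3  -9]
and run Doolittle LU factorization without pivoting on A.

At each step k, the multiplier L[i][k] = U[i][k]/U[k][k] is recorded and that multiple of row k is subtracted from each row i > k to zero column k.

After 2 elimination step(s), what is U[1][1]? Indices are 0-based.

k=0: U[0][0]=-4
  eliminate (1,0): mult=3, new row 1: (0, 2, 0); set L[1][0]=3
  eliminate (2,0): mult=-3, new row 2: (0, 6, -3); set L[2][0]=-3
k=1: U[1][1]=2
  eliminate (2,1): mult=3, new row 2: (0, 0, -3); set L[2][1]=3

U[1][1] = 2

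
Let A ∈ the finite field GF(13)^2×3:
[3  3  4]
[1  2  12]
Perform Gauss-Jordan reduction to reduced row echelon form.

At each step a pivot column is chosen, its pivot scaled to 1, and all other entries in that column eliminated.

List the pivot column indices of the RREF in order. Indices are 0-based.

pivot(0,0)=3: scale R0 → (1, 1, 10)
  clear (1,0): R1 −= (1)R0 → (0, 1, 2)
pivot(1,1)=1: scale R1 → (0, 1, 2)
  clear (0,1): R0 −= (1)R1 → (1, 0, 8)

pivot columns: 0, 1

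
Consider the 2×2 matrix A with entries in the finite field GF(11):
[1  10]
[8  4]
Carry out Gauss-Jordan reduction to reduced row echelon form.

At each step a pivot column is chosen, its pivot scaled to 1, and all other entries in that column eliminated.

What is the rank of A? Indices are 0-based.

rank = 2

pivot(0,0)=1: scale R0 → (1, 10)
  clear (1,0): R1 −= (8)R0 → (0, 1)
pivot(1,1)=1: scale R1 → (0, 1)
  clear (0,1): R0 −= (10)R1 → (1, 0)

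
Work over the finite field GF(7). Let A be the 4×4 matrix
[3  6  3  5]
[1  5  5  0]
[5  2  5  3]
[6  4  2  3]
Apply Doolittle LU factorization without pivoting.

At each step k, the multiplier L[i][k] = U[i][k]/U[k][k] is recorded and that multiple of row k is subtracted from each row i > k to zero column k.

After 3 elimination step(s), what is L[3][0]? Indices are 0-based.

k=0: U[0][0]=3
  eliminate (1,0): mult=5, new row 1: (0, 3, 4, 3); set L[1][0]=5
  eliminate (2,0): mult=4, new row 2: (0, 6, 0, 4); set L[2][0]=4
  eliminate (3,0): mult=2, new row 3: (0, 6, 3, 0); set L[3][0]=2
k=1: U[1][1]=3
  eliminate (2,1): mult=2, new row 2: (0, 0, 6, 5); set L[2][1]=2
  eliminate (3,1): mult=2, new row 3: (0, 0, 2, 1); set L[3][1]=2
k=2: U[2][2]=6
  eliminate (3,2): mult=5, new row 3: (0, 0, 0, 4); set L[3][2]=5

L[3][0] = 2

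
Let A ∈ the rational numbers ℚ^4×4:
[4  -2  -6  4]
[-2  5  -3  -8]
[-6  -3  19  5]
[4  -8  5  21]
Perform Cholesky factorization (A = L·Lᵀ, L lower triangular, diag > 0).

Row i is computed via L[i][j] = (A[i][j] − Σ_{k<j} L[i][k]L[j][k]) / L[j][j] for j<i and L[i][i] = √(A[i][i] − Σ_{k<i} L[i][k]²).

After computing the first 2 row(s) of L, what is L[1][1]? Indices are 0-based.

L[1][1] = 2

Step 1: L[0][0] = √(4) = 2.
  L[1][0] = (-2) / L[0][0] = -1.
Step 2: L[1][1] = √(4) = 2.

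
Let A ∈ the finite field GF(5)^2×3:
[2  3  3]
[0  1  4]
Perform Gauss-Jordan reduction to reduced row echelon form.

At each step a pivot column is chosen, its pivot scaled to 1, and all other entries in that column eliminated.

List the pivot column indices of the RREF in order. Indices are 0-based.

pivot columns: 0, 1

step 1: normalize row 0 (÷2) = (1, 4, 4)
step 2: normalize row 1 (÷1) = (0, 1, 4)
  row 0: subtract 4×row1 = (1, 0, 3)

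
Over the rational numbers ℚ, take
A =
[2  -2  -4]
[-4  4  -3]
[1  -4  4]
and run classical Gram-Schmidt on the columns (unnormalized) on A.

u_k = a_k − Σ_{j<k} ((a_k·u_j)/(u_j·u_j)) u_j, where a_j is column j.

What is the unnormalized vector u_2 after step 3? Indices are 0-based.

u_2 = (-22/5, -11/5, 0)

Step 1: u_0 = a_0 = (2, -4, 1).
Step 2: u_1 = a_1 − (-8/7)·u_0 = (2/7, -4/7, -20/7).
Step 3: u_2 = a_2 − (8/21)·u_0 − (-19/15)·u_1 = (-22/5, -11/5, 0).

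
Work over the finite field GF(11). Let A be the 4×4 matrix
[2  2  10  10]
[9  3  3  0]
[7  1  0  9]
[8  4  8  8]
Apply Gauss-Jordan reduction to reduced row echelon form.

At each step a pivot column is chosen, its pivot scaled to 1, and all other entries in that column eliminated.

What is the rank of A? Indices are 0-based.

pivot(0,0)=2: scale R0 → (1, 1, 5, 5)
  clear (1,0): R1 −= (9)R0 → (0, 5, 2, 10)
  clear (2,0): R2 −= (7)R0 → (0, 5, 9, 7)
  clear (3,0): R3 −= (8)R0 → (0, 7, 1, 1)
pivot(1,1)=5: scale R1 → (0, 1, 7, 2)
  clear (0,1): R0 −= (1)R1 → (1, 0, 9, 3)
  clear (2,1): R2 −= (5)R1 → (0, 0, 7, 8)
  clear (3,1): R3 −= (7)R1 → (0, 0, 7, 9)
pivot(2,2)=7: scale R2 → (0, 0, 1, 9)
  clear (0,2): R0 −= (9)R2 → (1, 0, 0, 10)
  clear (1,2): R1 −= (7)R2 → (0, 1, 0, 5)
  clear (3,2): R3 −= (7)R2 → (0, 0, 0, 1)
pivot(3,3)=1: scale R3 → (0, 0, 0, 1)
  clear (0,3): R0 −= (10)R3 → (1, 0, 0, 0)
  clear (1,3): R1 −= (5)R3 → (0, 1, 0, 0)
  clear (2,3): R2 −= (9)R3 → (0, 0, 1, 0)

rank = 4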